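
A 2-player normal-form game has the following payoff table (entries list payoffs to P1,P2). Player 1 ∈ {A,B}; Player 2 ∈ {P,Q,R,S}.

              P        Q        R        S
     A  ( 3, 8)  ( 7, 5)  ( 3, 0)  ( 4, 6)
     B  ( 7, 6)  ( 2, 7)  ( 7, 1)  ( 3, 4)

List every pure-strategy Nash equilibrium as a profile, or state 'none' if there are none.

No pure NE.

(A,P): not NE [P1→B gives 7>3]
(A,Q): not NE [P2→P gives 8>5]
(A,R): not NE [P1→B gives 7>3; P2→P gives 8>0]
(A,S): not NE [P2→P gives 8>6]
(B,P): not NE [P2→Q gives 7>6]
(B,Q): not NE [P1→A gives 7>2]
(B,R): not NE [P2→Q gives 7>1]
(B,S): not NE [P1→A gives 4>3; P2→Q gives 7>4]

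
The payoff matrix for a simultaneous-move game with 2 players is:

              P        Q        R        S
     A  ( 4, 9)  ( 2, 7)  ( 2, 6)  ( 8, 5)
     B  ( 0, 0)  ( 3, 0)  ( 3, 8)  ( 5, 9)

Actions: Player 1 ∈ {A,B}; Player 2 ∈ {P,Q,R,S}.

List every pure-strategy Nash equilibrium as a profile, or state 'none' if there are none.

PSNE = {(A,P)}

(A,P): NE
(A,Q): not NE [P1→B gives 3>2; P2→P gives 9>7]
(A,R): not NE [P1→B gives 3>2; P2→P gives 9>6]
(A,S): not NE [P2→P gives 9>5]
(B,P): not NE [P1→A gives 4>0; P2→S gives 9>0]
(B,Q): not NE [P2→S gives 9>0]
(B,R): not NE [P2→S gives 9>8]
(B,S): not NE [P1→A gives 8>5]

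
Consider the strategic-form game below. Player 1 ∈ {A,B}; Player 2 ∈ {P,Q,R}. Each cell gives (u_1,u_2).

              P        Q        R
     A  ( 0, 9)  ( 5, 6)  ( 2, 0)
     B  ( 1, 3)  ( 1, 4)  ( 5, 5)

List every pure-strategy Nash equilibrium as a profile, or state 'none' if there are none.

(A,P): not NE [P1→B gives 1>0]
(A,Q): not NE [P2→P gives 9>6]
(A,R): not NE [P1→B gives 5>2; P2→P gives 9>0]
(B,P): not NE [P2→R gives 5>3]
(B,Q): not NE [P1→A gives 5>1; P2→R gives 5>4]
(B,R): NE

PSNE = {(B,R)}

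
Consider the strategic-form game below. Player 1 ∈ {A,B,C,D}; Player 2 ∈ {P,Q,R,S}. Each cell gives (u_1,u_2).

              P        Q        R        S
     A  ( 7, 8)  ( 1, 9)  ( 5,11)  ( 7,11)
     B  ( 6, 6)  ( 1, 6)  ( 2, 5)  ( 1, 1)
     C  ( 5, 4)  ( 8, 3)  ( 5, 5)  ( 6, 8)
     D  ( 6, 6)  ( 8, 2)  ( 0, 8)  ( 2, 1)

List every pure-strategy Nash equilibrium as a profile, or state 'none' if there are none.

PSNE = {(A,R), (A,S)}

(A,P): not NE [P2→S gives 11>8]
(A,Q): not NE [P1→D gives 8>1; P2→S gives 11>9]
(A,R): NE
(A,S): NE
(B,P): not NE [P1→A gives 7>6]
(B,Q): not NE [P1→D gives 8>1]
(B,R): not NE [P1→C gives 5>2; P2→Q gives 6>5]
(B,S): not NE [P1→A gives 7>1; P2→Q gives 6>1]
(C,P): not NE [P1→A gives 7>5; P2→S gives 8>4]
(C,Q): not NE [P2→S gives 8>3]
(C,R): not NE [P2→S gives 8>5]
(C,S): not NE [P1→A gives 7>6]
(D,P): not NE [P1→A gives 7>6; P2→R gives 8>6]
(D,Q): not NE [P2→R gives 8>2]
(D,R): not NE [P1→C gives 5>0]
(D,S): not NE [P1→A gives 7>2; P2→R gives 8>1]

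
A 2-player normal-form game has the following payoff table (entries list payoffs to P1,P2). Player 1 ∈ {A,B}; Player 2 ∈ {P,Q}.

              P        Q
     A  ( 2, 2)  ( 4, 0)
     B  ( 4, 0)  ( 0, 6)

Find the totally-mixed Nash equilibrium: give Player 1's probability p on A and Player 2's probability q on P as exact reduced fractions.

P1 mixes 3/4 on A; P2 mixes 2/3 on P

P1 indiff ⇒ q·2+(1-q)·4 = q·4+(1-q)·0 ⇒ q(-2) = (1-q)(-4) ⇒ q = 2/3
P2 indiff ⇒ p·2+(1-p)·0 = p·0+(1-p)·6 ⇒ p(2) = (1-p)(6) ⇒ p = 3/4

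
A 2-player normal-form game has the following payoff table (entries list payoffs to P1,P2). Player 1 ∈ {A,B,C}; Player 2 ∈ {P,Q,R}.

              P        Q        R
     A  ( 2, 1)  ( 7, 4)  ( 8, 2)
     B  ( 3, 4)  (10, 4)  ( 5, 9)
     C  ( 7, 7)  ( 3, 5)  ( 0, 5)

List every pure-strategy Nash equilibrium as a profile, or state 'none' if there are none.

PSNE = {(C,P)}

(A,P): not NE [P1→C gives 7>2; P2→Q gives 4>1]
(A,Q): not NE [P1→B gives 10>7]
(A,R): not NE [P2→Q gives 4>2]
(B,P): not NE [P1→C gives 7>3; P2→R gives 9>4]
(B,Q): not NE [P2→R gives 9>4]
(B,R): not NE [P1→A gives 8>5]
(C,P): NE
(C,Q): not NE [P1→B gives 10>3; P2→P gives 7>5]
(C,R): not NE [P1→A gives 8>0; P2→P gives 7>5]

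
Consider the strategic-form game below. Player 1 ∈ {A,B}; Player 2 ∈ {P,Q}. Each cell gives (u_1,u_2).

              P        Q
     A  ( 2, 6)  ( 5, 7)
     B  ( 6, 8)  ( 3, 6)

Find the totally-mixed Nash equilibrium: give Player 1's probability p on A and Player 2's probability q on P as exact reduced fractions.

P1 indiff ⇒ q·2+(1-q)·5 = q·6+(1-q)·3 ⇒ q(-4) = (1-q)(-2) ⇒ q = 1/3
P2 indiff ⇒ p·6+(1-p)·8 = p·7+(1-p)·6 ⇒ p(-1) = (1-p)(-2) ⇒ p = 2/3

(p,q) = (2/3, 1/3)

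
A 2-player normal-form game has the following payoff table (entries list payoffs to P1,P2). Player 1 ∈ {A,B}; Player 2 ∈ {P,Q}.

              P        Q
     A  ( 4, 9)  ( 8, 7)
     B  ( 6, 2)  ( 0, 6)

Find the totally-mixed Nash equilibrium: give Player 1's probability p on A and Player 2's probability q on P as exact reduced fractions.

P1 indiff ⇒ q·4+(1-q)·8 = q·6+(1-q)·0 ⇒ q(-2) = (1-q)(-8) ⇒ q = 4/5
P2 indiff ⇒ p·9+(1-p)·2 = p·7+(1-p)·6 ⇒ p(2) = (1-p)(4) ⇒ p = 2/3

(p,q) = (2/3, 4/5)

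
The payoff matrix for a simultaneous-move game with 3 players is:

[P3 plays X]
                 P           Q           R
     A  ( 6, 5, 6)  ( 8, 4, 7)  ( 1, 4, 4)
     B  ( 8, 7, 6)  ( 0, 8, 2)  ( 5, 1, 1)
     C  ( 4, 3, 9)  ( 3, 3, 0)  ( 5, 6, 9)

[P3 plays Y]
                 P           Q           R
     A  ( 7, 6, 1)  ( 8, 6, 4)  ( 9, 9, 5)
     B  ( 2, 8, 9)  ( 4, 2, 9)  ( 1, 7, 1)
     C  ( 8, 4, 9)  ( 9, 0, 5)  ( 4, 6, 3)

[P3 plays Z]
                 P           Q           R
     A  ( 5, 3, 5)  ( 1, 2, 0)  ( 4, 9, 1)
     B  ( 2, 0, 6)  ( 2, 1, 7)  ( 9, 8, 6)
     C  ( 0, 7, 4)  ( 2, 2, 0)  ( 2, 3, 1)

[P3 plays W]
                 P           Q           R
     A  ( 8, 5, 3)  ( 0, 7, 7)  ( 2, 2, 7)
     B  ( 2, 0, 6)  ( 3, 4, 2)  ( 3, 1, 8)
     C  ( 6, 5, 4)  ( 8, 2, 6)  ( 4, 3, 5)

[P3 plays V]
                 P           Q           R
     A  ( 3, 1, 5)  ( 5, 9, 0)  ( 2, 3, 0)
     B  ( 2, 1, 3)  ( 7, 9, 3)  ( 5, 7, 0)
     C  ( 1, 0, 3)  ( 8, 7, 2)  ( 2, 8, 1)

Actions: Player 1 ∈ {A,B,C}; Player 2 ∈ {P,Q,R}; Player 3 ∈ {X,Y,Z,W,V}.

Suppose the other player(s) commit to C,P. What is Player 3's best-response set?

u_3(X vs C,P) = 9
u_3(Y vs C,P) = 9
u_3(Z vs C,P) = 4
u_3(W vs C,P) = 4
u_3(V vs C,P) = 3
max payoff 9 at {X,Y}

P3 best: {X,Y}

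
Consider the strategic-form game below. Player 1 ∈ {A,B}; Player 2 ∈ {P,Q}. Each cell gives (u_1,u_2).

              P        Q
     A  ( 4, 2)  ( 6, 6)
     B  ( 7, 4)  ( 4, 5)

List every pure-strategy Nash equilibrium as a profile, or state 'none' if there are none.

(A,P): not NE [P1→B gives 7>4; P2→Q gives 6>2]
(A,Q): NE
(B,P): not NE [P2→Q gives 5>4]
(B,Q): not NE [P1→A gives 6>4]

Nash profiles: (A,Q)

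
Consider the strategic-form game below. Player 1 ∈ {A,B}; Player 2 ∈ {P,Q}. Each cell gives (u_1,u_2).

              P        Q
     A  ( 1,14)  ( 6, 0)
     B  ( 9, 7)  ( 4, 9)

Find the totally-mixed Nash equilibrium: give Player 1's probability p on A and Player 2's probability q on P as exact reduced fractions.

P1 indiff ⇒ q·1+(1-q)·6 = q·9+(1-q)·4 ⇒ q(-8) = (1-q)(-2) ⇒ q = 1/5
P2 indiff ⇒ p·14+(1-p)·7 = p·0+(1-p)·9 ⇒ p(14) = (1-p)(2) ⇒ p = 1/8

P1 mixes 1/8 on A; P2 mixes 1/5 on P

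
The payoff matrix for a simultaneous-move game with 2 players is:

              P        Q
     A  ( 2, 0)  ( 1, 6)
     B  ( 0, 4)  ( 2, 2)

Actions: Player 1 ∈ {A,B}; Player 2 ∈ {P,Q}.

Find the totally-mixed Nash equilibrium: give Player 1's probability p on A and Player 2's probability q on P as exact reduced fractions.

p=1/4, q=1/3

P1 indiff ⇒ q·2+(1-q)·1 = q·0+(1-q)·2 ⇒ q(2) = (1-q)(1) ⇒ q = 1/3
P2 indiff ⇒ p·0+(1-p)·4 = p·6+(1-p)·2 ⇒ p(-6) = (1-p)(-2) ⇒ p = 1/4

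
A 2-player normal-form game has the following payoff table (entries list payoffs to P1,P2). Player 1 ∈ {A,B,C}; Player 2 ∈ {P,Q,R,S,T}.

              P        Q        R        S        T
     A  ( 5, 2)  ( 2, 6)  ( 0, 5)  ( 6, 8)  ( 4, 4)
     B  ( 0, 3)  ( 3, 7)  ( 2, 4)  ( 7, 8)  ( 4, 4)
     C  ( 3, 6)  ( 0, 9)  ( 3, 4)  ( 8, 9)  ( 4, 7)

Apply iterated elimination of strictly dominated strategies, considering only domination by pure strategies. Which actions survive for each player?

Remaining: P1:{B,C} P2:{Q,S}

P2 drop P (Q beats it: A:6>2 B:7>3 C:9>6)
P2 drop R (Q beats it: A:6>5 B:7>4 C:9>4)
P2 drop T (Q beats it: A:6>4 B:7>4 C:9>7)
P1 drop A (B beats it: Q:3>2 S:7>6)
P1→{B,C} P2→{Q,S}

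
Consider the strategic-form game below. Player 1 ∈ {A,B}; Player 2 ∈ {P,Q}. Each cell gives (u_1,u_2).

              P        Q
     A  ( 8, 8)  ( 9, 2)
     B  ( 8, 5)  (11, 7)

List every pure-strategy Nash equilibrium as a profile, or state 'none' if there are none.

Nash profiles: (A,P), (B,Q)

(A,P): NE
(A,Q): not NE [P1→B gives 11>9; P2→P gives 8>2]
(B,P): not NE [P2→Q gives 7>5]
(B,Q): NE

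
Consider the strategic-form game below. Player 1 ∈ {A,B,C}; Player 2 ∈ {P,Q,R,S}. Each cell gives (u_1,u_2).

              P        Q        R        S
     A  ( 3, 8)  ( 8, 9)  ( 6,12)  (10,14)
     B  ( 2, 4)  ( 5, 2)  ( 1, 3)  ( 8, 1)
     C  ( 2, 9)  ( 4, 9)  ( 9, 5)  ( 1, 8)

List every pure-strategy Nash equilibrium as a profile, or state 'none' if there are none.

NE set: (A,S)

(A,P): not NE [P2→S gives 14>8]
(A,Q): not NE [P2→S gives 14>9]
(A,R): not NE [P1→C gives 9>6; P2→S gives 14>12]
(A,S): NE
(B,P): not NE [P1→A gives 3>2]
(B,Q): not NE [P1→A gives 8>5; P2→P gives 4>2]
(B,R): not NE [P1→C gives 9>1; P2→P gives 4>3]
(B,S): not NE [P1→A gives 10>8; P2→P gives 4>1]
(C,P): not NE [P1→A gives 3>2]
(C,Q): not NE [P1→A gives 8>4]
(C,R): not NE [P2→Q gives 9>5]
(C,S): not NE [P1→A gives 10>1; P2→Q gives 9>8]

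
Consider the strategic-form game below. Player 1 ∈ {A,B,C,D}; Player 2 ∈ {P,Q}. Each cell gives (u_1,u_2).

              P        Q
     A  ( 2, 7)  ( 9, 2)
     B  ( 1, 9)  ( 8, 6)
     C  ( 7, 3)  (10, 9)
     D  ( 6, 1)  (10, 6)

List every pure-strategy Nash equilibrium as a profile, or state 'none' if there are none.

NE set: (C,Q), (D,Q)

(A,P): not NE [P1→C gives 7>2]
(A,Q): not NE [P1→D gives 10>9; P2→P gives 7>2]
(B,P): not NE [P1→C gives 7>1]
(B,Q): not NE [P1→D gives 10>8; P2→P gives 9>6]
(C,P): not NE [P2→Q gives 9>3]
(C,Q): NE
(D,P): not NE [P1→C gives 7>6; P2→Q gives 6>1]
(D,Q): NE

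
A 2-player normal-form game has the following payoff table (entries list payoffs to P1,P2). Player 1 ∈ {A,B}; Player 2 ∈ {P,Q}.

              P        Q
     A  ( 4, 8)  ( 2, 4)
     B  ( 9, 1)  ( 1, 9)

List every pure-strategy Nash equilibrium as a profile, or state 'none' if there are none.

PSNE: ∅

(A,P): not NE [P1→B gives 9>4]
(A,Q): not NE [P2→P gives 8>4]
(B,P): not NE [P2→Q gives 9>1]
(B,Q): not NE [P1→A gives 2>1]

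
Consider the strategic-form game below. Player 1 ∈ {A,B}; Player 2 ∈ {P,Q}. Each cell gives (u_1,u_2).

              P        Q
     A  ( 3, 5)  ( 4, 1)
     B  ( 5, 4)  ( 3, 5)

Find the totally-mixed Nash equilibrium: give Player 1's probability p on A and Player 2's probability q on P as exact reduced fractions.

P1 mixes 1/5 on A; P2 mixes 1/3 on P

P1 indiff ⇒ q·3+(1-q)·4 = q·5+(1-q)·3 ⇒ q(-2) = (1-q)(-1) ⇒ q = 1/3
P2 indiff ⇒ p·5+(1-p)·4 = p·1+(1-p)·5 ⇒ p(4) = (1-p)(1) ⇒ p = 1/5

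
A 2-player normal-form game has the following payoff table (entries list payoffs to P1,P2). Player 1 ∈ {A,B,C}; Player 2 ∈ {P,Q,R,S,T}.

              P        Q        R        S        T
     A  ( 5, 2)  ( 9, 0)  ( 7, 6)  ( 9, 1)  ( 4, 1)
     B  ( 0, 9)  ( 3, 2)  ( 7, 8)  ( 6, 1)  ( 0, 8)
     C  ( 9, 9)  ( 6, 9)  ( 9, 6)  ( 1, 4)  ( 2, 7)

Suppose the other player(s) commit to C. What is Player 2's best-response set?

P2 best: {P,Q}

u_2(P vs C) = 9
u_2(Q vs C) = 9
u_2(R vs C) = 6
u_2(S vs C) = 4
u_2(T vs C) = 7
max payoff 9 at {P,Q}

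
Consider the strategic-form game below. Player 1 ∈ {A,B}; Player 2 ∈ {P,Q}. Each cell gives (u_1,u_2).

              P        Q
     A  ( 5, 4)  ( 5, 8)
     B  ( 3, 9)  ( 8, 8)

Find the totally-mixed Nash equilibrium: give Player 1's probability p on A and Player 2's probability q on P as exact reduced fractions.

P1 mixes 1/5 on A; P2 mixes 3/5 on P

P1 indiff ⇒ q·5+(1-q)·5 = q·3+(1-q)·8 ⇒ q(2) = (1-q)(3) ⇒ q = 3/5
P2 indiff ⇒ p·4+(1-p)·9 = p·8+(1-p)·8 ⇒ p(-4) = (1-p)(-1) ⇒ p = 1/5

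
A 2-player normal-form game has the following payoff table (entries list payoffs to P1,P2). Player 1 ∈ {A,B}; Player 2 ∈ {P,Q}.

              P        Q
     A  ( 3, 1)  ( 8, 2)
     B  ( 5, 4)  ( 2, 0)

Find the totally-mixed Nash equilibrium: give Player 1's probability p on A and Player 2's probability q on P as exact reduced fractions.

(p,q) = (4/5, 3/4)

P1 indiff ⇒ q·3+(1-q)·8 = q·5+(1-q)·2 ⇒ q(-2) = (1-q)(-6) ⇒ q = 3/4
P2 indiff ⇒ p·1+(1-p)·4 = p·2+(1-p)·0 ⇒ p(-1) = (1-p)(-4) ⇒ p = 4/5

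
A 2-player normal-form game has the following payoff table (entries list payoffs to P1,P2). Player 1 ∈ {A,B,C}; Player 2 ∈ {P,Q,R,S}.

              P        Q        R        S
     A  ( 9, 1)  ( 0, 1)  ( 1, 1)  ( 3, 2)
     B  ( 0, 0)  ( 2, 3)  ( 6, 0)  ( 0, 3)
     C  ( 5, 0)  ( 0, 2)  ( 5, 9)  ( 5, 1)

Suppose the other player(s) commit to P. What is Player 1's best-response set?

BR_1 = {A}

u_1(A vs P) = 9
u_1(B vs P) = 0
u_1(C vs P) = 5
max payoff 9 at {A}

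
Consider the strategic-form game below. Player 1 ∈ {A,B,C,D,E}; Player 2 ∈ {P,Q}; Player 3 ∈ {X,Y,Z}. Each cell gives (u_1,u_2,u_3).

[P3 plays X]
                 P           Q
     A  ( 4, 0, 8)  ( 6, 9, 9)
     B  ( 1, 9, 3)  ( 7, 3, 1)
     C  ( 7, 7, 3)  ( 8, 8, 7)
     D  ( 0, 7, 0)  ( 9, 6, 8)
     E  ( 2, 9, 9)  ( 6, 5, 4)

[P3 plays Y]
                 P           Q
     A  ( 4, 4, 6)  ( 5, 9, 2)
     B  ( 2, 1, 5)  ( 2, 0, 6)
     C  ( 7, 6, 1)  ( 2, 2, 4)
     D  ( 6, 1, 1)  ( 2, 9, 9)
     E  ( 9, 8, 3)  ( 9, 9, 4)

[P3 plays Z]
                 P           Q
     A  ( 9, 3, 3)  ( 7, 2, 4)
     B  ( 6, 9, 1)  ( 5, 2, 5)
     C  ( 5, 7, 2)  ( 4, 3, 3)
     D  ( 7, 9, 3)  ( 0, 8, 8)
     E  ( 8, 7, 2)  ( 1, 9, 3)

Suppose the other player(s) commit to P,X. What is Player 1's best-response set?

BR_1 = {C}

u_1(A vs P,X) = 4
u_1(B vs P,X) = 1
u_1(C vs P,X) = 7
u_1(D vs P,X) = 0
u_1(E vs P,X) = 2
max payoff 7 at {C}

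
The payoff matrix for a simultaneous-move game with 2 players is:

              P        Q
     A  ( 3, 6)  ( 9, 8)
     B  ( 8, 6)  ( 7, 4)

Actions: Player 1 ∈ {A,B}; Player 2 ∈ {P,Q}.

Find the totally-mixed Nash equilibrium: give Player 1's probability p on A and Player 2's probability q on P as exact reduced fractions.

P1 indiff ⇒ q·3+(1-q)·9 = q·8+(1-q)·7 ⇒ q(-5) = (1-q)(-2) ⇒ q = 2/7
P2 indiff ⇒ p·6+(1-p)·6 = p·8+(1-p)·4 ⇒ p(-2) = (1-p)(-2) ⇒ p = 1/2

p=1/2, q=2/7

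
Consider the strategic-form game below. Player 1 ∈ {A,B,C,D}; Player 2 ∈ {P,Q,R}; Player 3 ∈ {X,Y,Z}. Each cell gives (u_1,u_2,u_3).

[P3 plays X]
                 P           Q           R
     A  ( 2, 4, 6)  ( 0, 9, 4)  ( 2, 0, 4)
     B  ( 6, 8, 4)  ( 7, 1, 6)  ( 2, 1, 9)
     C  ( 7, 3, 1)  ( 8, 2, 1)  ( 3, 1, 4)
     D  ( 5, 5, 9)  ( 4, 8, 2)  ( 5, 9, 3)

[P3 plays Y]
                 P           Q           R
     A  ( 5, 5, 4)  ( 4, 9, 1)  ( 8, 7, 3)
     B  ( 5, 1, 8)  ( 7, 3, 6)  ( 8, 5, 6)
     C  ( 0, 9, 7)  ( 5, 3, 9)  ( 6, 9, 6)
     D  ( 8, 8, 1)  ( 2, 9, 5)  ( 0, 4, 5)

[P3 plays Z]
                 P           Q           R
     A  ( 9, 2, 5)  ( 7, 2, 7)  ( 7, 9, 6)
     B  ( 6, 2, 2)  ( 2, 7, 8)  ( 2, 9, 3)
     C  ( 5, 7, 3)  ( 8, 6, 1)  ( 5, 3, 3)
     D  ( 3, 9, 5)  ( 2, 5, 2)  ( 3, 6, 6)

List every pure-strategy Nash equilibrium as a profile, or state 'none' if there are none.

PSNE = {(A,R,Z)}

(A,P,X): not NE [P1→C gives 7>2; P2→Q gives 9>4]
(A,P,Y): not NE [P1→D gives 8>5; P2→Q gives 9>5; P3→X gives 6>4]
(A,P,Z): not NE [P2→R gives 9>2; P3→X gives 6>5]
(A,Q,X): not NE [P1→C gives 8>0; P3→Z gives 7>4]
(A,Q,Y): not NE [P1→B gives 7>4; P3→Z gives 7>1]
(A,Q,Z): not NE [P1→C gives 8>7; P2→R gives 9>2]
(A,R,X): not NE [P1→D gives 5>2; P2→Q gives 9>0; P3→Z gives 6>4]
(A,R,Y): not NE [P2→Q gives 9>7; P3→Z gives 6>3]
(A,R,Z): NE
(B,P,X): not NE [P1→C gives 7>6; P3→Y gives 8>4]
(B,P,Y): not NE [P1→D gives 8>5; P2→R gives 5>1]
(B,P,Z): not NE [P1→A gives 9>6; P2→R gives 9>2; P3→Y gives 8>2]
(B,Q,X): not NE [P1→C gives 8>7; P2→P gives 8>1; P3→Z gives 8>6]
(B,Q,Y): not NE [P2→R gives 5>3; P3→Z gives 8>6]
(B,Q,Z): not NE [P1→C gives 8>2; P2→R gives 9>7]
(B,R,X): not NE [P1→D gives 5>2; P2→P gives 8>1]
(B,R,Y): not NE [P3→X gives 9>6]
(B,R,Z): not NE [P1→A gives 7>2; P3→X gives 9>3]
(C,P,X): not NE [P3→Y gives 7>1]
(C,P,Y): not NE [P1→D gives 8>0]
(C,P,Z): not NE [P1→A gives 9>5; P3→Y gives 7>3]
(C,Q,X): not NE [P2→P gives 3>2; P3→Y gives 9>1]
(C,Q,Y): not NE [P1→B gives 7>5; P2→R gives 9>3]
(C,Q,Z): not NE [P2→P gives 7>6; P3→Y gives 9>1]
(C,R,X): not NE [P1→D gives 5>3; P2→P gives 3>1; P3→Y gives 6>4]
(C,R,Y): not NE [P1→B gives 8>6]
(C,R,Z): not NE [P1→A gives 7>5; P2→P gives 7>3; P3→Y gives 6>3]
(D,P,X): not NE [P1→C gives 7>5; P2→R gives 9>5]
(D,P,Y): not NE [P2→Q gives 9>8; P3→X gives 9>1]
(D,P,Z): not NE [P1→A gives 9>3; P3→X gives 9>5]
(D,Q,X): not NE [P1→C gives 8>4; P2→R gives 9>8; P3→Y gives 5>2]
(D,Q,Y): not NE [P1→B gives 7>2]
(D,Q,Z): not NE [P1→C gives 8>2; P2→P gives 9>5; P3→Y gives 5>2]
(D,R,X): not NE [P3→Z gives 6>3]
(D,R,Y): not NE [P1→B gives 8>0; P2→Q gives 9>4; P3→Z gives 6>5]
(D,R,Z): not NE [P1→A gives 7>3; P2→P gives 9>6]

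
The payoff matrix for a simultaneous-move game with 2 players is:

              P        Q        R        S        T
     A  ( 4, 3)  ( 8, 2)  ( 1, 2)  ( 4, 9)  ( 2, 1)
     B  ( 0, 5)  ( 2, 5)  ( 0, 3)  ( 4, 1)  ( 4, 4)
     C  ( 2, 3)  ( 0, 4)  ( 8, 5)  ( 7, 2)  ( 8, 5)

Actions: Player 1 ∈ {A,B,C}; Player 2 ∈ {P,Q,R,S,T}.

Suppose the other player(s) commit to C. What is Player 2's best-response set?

BR_2 = {R,T}

u_2(P vs C) = 3
u_2(Q vs C) = 4
u_2(R vs C) = 5
u_2(S vs C) = 2
u_2(T vs C) = 5
max payoff 5 at {R,T}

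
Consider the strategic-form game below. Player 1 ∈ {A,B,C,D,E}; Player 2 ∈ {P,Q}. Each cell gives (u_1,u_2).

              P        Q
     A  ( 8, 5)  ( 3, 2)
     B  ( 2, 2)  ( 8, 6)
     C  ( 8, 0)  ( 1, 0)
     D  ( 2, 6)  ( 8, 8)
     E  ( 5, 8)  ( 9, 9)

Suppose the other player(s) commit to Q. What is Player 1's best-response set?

P1 best: {E}

u_1(A vs Q) = 3
u_1(B vs Q) = 8
u_1(C vs Q) = 1
u_1(D vs Q) = 8
u_1(E vs Q) = 9
max payoff 9 at {E}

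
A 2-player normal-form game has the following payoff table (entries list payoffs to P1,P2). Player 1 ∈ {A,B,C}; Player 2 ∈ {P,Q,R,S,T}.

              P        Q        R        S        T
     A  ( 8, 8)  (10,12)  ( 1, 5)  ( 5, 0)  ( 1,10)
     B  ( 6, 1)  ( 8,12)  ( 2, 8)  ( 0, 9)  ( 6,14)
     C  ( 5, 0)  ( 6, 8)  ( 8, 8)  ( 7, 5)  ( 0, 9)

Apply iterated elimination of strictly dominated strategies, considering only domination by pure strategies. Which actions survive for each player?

Remaining: P1:{A,B} P2:{Q,T}

P2 drop P (Q beats it: A:12>8 B:12>1 C:8>0)
P2 drop R (T beats it: A:10>5 B:14>8 C:9>8)
P2 drop S (Q beats it: A:12>0 B:12>9 C:8>5)
P1 drop C (A beats it: Q:10>6 T:1>0)
P1→{A,B} P2→{Q,T}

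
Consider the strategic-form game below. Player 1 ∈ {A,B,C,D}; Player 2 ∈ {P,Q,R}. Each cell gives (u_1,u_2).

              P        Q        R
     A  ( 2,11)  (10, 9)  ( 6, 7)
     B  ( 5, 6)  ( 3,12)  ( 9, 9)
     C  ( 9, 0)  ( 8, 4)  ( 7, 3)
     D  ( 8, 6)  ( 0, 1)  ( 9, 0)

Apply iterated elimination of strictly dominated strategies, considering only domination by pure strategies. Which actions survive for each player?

IESDS → P1:{A,C} P2:{P,Q}

P2 drop R (Q beats it: A:9>7 B:12>9 C:4>3 D:1>0)
P1 drop B (C beats it: P:9>5 Q:8>3)
P1 drop D (C beats it: P:9>8 Q:8>0)
P1→{A,C} P2→{P,Q}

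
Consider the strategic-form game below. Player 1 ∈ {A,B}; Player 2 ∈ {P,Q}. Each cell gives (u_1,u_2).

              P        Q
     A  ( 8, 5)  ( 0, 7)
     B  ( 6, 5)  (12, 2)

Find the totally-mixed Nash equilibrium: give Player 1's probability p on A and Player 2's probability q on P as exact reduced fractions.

P1 indiff ⇒ q·8+(1-q)·0 = q·6+(1-q)·12 ⇒ q(2) = (1-q)(12) ⇒ q = 6/7
P2 indiff ⇒ p·5+(1-p)·5 = p·7+(1-p)·2 ⇒ p(-2) = (1-p)(-3) ⇒ p = 3/5

p=3/5, q=6/7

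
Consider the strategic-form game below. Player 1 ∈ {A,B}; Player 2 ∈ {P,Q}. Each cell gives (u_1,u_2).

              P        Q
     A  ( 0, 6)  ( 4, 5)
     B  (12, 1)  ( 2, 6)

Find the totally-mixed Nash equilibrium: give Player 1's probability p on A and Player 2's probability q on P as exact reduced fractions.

P1 indiff ⇒ q·0+(1-q)·4 = q·12+(1-q)·2 ⇒ q(-12) = (1-q)(-2) ⇒ q = 1/7
P2 indiff ⇒ p·6+(1-p)·1 = p·5+(1-p)·6 ⇒ p(1) = (1-p)(5) ⇒ p = 5/6

(p,q) = (5/6, 1/7)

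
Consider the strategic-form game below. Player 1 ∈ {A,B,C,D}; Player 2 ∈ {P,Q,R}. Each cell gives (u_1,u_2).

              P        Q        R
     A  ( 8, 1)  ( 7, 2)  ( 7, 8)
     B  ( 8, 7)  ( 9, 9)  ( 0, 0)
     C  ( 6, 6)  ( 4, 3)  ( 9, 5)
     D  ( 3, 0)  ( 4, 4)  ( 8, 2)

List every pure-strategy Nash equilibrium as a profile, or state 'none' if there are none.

(A,P): not NE [P2→R gives 8>1]
(A,Q): not NE [P1→B gives 9>7; P2→R gives 8>2]
(A,R): not NE [P1→C gives 9>7]
(B,P): not NE [P2→Q gives 9>7]
(B,Q): NE
(B,R): not NE [P1→C gives 9>0; P2→Q gives 9>0]
(C,P): not NE [P1→B gives 8>6]
(C,Q): not NE [P1→B gives 9>4; P2→P gives 6>3]
(C,R): not NE [P2→P gives 6>5]
(D,P): not NE [P1→B gives 8>3; P2→Q gives 4>0]
(D,Q): not NE [P1→B gives 9>4]
(D,R): not NE [P1→C gives 9>8; P2→Q gives 4>2]

Nash profiles: (B,Q)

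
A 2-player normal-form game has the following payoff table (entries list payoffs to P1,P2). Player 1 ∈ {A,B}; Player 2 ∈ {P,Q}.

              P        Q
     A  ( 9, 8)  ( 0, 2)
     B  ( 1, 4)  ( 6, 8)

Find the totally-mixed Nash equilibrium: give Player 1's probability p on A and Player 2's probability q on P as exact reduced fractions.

P1 indiff ⇒ q·9+(1-q)·0 = q·1+(1-q)·6 ⇒ q(8) = (1-q)(6) ⇒ q = 3/7
P2 indiff ⇒ p·8+(1-p)·4 = p·2+(1-p)·8 ⇒ p(6) = (1-p)(4) ⇒ p = 2/5

P1 mixes 2/5 on A; P2 mixes 3/7 on P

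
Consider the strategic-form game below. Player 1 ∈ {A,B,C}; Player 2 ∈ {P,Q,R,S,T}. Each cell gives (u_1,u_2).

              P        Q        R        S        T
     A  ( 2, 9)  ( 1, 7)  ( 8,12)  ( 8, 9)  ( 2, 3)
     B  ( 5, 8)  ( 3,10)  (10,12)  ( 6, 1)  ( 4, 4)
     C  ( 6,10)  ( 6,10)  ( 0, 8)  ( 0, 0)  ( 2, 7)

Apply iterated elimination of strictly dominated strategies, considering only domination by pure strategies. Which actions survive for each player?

P2 drop S (R beats it: A:12>9 B:12>1 C:8>0)
P1 drop A (B beats it: P:5>2 Q:3>1 R:10>8 T:4>2)
P2 drop T (P beats it: B:8>4 C:10>7)
P1→{B,C} P2→{P,Q,R}

Survivors P1:{B,C} P2:{P,Q,R}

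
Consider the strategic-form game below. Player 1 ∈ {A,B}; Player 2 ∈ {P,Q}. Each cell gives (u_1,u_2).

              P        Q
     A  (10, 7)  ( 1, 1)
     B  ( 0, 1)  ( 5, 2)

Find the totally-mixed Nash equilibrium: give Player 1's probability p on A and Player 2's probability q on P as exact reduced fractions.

P1 indiff ⇒ q·10+(1-q)·1 = q·0+(1-q)·5 ⇒ q(10) = (1-q)(4) ⇒ q = 2/7
P2 indiff ⇒ p·7+(1-p)·1 = p·1+(1-p)·2 ⇒ p(6) = (1-p)(1) ⇒ p = 1/7

P1 mixes 1/7 on A; P2 mixes 2/7 on P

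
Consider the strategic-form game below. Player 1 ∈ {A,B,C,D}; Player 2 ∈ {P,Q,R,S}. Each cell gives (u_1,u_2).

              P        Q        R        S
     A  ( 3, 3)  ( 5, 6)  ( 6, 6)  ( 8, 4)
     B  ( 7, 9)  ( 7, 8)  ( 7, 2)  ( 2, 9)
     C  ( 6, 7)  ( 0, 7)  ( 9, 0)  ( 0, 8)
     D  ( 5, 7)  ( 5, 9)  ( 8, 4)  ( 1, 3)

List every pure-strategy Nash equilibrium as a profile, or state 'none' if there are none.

(A,P): not NE [P1→B gives 7>3; P2→R gives 6>3]
(A,Q): not NE [P1→B gives 7>5]
(A,R): not NE [P1→C gives 9>6]
(A,S): not NE [P2→R gives 6>4]
(B,P): NE
(B,Q): not NE [P2→S gives 9>8]
(B,R): not NE [P1→C gives 9>7; P2→S gives 9>2]
(B,S): not NE [P1→A gives 8>2]
(C,P): not NE [P1→B gives 7>6; P2→S gives 8>7]
(C,Q): not NE [P1→B gives 7>0; P2→S gives 8>7]
(C,R): not NE [P2→S gives 8>0]
(C,S): not NE [P1→A gives 8>0]
(D,P): not NE [P1→B gives 7>5; P2→Q gives 9>7]
(D,Q): not NE [P1→B gives 7>5]
(D,R): not NE [P1→C gives 9>8; P2→Q gives 9>4]
(D,S): not NE [P1→A gives 8>1; P2→Q gives 9>3]

Nash profiles: (B,P)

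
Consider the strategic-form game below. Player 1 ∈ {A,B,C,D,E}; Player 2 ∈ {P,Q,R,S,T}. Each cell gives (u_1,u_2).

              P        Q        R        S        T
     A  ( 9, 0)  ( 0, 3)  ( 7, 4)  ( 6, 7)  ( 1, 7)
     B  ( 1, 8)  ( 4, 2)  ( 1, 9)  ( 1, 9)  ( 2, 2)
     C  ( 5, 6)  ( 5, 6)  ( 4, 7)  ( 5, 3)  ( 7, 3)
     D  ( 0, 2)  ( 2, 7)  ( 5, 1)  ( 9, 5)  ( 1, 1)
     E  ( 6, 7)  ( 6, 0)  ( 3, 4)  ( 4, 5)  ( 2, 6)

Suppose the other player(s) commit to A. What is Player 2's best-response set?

P2 best: {S,T}

u_2(P vs A) = 0
u_2(Q vs A) = 3
u_2(R vs A) = 4
u_2(S vs A) = 7
u_2(T vs A) = 7
max payoff 7 at {S,T}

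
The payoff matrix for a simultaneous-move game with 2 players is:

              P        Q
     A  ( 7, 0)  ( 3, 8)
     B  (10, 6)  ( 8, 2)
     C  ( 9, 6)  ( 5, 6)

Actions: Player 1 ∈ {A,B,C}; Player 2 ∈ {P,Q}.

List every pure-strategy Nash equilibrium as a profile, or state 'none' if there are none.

Nash profiles: (B,P)

(A,P): not NE [P1→B gives 10>7; P2→Q gives 8>0]
(A,Q): not NE [P1→B gives 8>3]
(B,P): NE
(B,Q): not NE [P2→P gives 6>2]
(C,P): not NE [P1→B gives 10>9]
(C,Q): not NE [P1→B gives 8>5]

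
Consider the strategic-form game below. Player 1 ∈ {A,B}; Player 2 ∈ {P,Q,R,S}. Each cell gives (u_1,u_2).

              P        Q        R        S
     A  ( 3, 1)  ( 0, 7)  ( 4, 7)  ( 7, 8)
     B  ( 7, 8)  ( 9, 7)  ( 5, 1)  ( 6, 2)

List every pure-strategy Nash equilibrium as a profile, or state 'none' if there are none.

(A,P): not NE [P1→B gives 7>3; P2→S gives 8>1]
(A,Q): not NE [P1→B gives 9>0; P2→S gives 8>7]
(A,R): not NE [P1→B gives 5>4; P2→S gives 8>7]
(A,S): NE
(B,P): NE
(B,Q): not NE [P2→P gives 8>7]
(B,R): not NE [P2→P gives 8>1]
(B,S): not NE [P1→A gives 7>6; P2→P gives 8>2]

NE set: (A,S), (B,P)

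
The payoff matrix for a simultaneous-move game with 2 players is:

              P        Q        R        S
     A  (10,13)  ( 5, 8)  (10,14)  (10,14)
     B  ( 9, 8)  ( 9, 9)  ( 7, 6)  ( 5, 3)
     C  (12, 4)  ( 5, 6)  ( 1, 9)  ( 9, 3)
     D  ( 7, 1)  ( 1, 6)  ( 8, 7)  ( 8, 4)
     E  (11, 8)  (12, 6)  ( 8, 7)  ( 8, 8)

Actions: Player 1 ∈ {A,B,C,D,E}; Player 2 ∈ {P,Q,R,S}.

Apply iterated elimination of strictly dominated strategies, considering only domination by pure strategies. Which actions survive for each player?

Survivors P1:{A,C,E} P2:{P,R,S}

P1 drop B (E beats it: P:11>9 Q:12>9 R:8>7 S:8>5)
P1 drop D (A beats it: P:10>7 Q:5>1 R:10>8 S:10>8)
P2 drop Q (R beats it: A:14>8 C:9>6 E:7>6)
P1→{A,C,E} P2→{P,R,S}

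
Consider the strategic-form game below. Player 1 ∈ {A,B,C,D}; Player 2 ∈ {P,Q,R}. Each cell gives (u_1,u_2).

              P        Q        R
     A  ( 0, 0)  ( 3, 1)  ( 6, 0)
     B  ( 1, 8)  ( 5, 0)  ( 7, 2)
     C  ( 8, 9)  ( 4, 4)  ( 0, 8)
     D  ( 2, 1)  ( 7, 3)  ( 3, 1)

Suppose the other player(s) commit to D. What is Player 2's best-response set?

argmax u_2 = {Q}

u_2(P vs D) = 1
u_2(Q vs D) = 3
u_2(R vs D) = 1
max payoff 3 at {Q}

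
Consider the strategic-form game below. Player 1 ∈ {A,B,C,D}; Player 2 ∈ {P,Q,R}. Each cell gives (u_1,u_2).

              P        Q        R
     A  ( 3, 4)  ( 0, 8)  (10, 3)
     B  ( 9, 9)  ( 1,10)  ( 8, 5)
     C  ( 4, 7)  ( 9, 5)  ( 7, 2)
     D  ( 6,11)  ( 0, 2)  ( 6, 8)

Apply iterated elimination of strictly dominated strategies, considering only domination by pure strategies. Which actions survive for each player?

P1 drop D (B beats it: P:9>6 Q:1>0 R:8>6)
P2 drop R (P beats it: A:4>3 B:9>5 C:7>2)
P1 drop A (B beats it: P:9>3 Q:1>0)
P1→{B,C} P2→{P,Q}

IESDS → P1:{B,C} P2:{P,Q}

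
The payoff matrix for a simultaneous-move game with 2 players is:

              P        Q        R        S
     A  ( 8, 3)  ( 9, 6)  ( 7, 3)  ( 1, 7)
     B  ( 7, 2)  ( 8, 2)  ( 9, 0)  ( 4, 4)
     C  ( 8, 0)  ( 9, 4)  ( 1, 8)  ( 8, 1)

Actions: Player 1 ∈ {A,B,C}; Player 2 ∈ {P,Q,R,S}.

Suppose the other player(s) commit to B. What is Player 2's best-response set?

argmax u_2 = {S}

u_2(P vs B) = 2
u_2(Q vs B) = 2
u_2(R vs B) = 0
u_2(S vs B) = 4
max payoff 4 at {S}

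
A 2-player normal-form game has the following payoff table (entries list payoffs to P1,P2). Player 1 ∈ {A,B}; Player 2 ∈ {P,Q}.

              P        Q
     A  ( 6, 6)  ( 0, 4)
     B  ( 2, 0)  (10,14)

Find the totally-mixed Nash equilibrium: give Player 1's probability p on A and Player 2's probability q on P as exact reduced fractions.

P1 mixes 7/8 on A; P2 mixes 5/7 on P

P1 indiff ⇒ q·6+(1-q)·0 = q·2+(1-q)·10 ⇒ q(4) = (1-q)(10) ⇒ q = 5/7
P2 indiff ⇒ p·6+(1-p)·0 = p·4+(1-p)·14 ⇒ p(2) = (1-p)(14) ⇒ p = 7/8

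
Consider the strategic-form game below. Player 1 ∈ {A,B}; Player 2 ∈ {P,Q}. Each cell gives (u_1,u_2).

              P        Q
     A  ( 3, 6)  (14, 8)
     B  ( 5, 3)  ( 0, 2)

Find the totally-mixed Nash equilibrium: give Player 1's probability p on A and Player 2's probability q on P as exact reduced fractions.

P1 mixes 1/3 on A; P2 mixes 7/8 on P

P1 indiff ⇒ q·3+(1-q)·14 = q·5+(1-q)·0 ⇒ q(-2) = (1-q)(-14) ⇒ q = 7/8
P2 indiff ⇒ p·6+(1-p)·3 = p·8+(1-p)·2 ⇒ p(-2) = (1-p)(-1) ⇒ p = 1/3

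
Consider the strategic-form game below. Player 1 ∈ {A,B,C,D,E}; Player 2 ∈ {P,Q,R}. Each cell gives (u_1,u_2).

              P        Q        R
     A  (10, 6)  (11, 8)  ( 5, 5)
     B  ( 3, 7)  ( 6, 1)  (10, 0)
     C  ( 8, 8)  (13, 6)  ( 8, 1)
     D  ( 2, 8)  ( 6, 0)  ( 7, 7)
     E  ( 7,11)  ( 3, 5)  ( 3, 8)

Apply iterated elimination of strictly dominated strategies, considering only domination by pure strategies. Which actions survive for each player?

IESDS → P1:{A,C} P2:{P,Q}

P1 drop D (C beats it: P:8>2 Q:13>6 R:8>7)
P1 drop E (A beats it: P:10>7 Q:11>3 R:5>3)
P2 drop R (P beats it: A:6>5 B:7>0 C:8>1)
P1 drop B (A beats it: P:10>3 Q:11>6)
P1→{A,C} P2→{P,Q}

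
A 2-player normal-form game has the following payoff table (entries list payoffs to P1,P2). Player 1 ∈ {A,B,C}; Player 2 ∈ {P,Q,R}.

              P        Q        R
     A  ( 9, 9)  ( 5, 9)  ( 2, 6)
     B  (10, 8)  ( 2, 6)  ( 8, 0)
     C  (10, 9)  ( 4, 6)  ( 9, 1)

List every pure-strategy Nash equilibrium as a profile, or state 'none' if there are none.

(A,P): not NE [P1→C gives 10>9]
(A,Q): NE
(A,R): not NE [P1→C gives 9>2; P2→Q gives 9>6]
(B,P): NE
(B,Q): not NE [P1→A gives 5>2; P2→P gives 8>6]
(B,R): not NE [P1→C gives 9>8; P2→P gives 8>0]
(C,P): NE
(C,Q): not NE [P1→A gives 5>4; P2→P gives 9>6]
(C,R): not NE [P2→P gives 9>1]

PSNE = {(A,Q), (B,P), (C,P)}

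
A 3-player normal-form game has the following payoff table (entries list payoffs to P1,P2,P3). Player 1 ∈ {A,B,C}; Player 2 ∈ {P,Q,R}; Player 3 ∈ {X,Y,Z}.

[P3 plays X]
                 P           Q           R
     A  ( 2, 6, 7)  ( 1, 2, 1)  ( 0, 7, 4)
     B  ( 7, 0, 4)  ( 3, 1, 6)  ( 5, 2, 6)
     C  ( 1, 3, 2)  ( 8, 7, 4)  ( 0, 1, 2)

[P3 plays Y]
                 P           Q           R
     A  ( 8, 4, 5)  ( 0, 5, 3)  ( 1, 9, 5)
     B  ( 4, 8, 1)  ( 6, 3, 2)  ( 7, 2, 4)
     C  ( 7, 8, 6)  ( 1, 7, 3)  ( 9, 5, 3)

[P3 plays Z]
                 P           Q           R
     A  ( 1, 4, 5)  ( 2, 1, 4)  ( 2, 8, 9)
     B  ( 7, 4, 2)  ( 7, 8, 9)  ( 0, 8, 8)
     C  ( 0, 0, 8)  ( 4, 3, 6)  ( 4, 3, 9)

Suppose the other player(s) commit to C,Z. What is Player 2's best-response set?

u_2(P vs C,Z) = 0
u_2(Q vs C,Z) = 3
u_2(R vs C,Z) = 3
max payoff 3 at {Q,R}

P2 best: {Q,R}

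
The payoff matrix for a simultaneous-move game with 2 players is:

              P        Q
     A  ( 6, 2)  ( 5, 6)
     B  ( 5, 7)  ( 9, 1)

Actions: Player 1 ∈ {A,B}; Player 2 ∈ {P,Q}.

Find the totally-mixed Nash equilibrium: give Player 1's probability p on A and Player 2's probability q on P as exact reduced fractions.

(p,q) = (3/5, 4/5)

P1 indiff ⇒ q·6+(1-q)·5 = q·5+(1-q)·9 ⇒ q(1) = (1-q)(4) ⇒ q = 4/5
P2 indiff ⇒ p·2+(1-p)·7 = p·6+(1-p)·1 ⇒ p(-4) = (1-p)(-6) ⇒ p = 3/5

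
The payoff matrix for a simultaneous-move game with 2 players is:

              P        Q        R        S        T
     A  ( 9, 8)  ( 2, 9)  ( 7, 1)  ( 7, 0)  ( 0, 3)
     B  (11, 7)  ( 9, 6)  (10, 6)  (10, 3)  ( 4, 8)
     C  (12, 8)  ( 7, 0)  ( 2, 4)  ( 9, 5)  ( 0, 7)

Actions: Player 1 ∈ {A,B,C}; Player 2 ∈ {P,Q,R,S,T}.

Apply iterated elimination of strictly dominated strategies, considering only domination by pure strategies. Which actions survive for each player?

Survivors P1:{B,C} P2:{P,T}

P1 drop A (B beats it: P:11>9 Q:9>2 R:10>7 S:10>7 T:4>0)
P2 drop Q (P beats it: B:7>6 C:8>0)
P2 drop R (P beats it: B:7>6 C:8>4)
P2 drop S (P beats it: B:7>3 C:8>5)
P1→{B,C} P2→{P,T}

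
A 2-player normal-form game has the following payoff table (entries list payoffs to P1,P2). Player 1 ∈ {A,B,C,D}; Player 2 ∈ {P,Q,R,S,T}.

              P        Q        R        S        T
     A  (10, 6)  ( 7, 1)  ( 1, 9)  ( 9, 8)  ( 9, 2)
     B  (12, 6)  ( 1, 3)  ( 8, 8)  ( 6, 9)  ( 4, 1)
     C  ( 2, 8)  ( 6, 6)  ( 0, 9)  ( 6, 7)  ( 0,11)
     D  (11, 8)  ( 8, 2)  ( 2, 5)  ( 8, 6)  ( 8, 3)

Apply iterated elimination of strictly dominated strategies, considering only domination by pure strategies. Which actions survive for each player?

Remaining: P1:{A,B,D} P2:{P,R,S}

P1 drop C (A beats it: P:10>2 Q:7>6 R:1>0 S:9>6 T:9>0)
P2 drop Q (P beats it: A:6>1 B:6>3 D:8>2)
P2 drop T (P beats it: A:6>2 B:6>1 D:8>3)
P1→{A,B,D} P2→{P,R,S}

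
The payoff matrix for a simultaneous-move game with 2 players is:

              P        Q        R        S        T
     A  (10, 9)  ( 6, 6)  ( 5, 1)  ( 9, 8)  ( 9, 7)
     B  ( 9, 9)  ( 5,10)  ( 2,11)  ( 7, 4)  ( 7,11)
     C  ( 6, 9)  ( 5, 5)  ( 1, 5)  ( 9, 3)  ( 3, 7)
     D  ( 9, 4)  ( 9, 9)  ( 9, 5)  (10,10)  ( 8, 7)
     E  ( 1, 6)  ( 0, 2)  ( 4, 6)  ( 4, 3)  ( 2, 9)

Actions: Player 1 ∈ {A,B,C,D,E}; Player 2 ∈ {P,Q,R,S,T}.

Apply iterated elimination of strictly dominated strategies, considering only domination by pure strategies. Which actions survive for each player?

P1 drop B (A beats it: P:10>9 Q:6>5 R:5>2 S:9>7 T:9>7)
P1 drop C (D beats it: P:9>6 Q:9>5 R:9>1 S:10>9 T:8>3)
P1 drop E (A beats it: P:10>1 Q:6>0 R:5>4 S:9>4 T:9>2)
P2 drop Q (S beats it: A:8>6 D:10>9)
P2 drop R (S beats it: A:8>1 D:10>5)
P2 drop T (S beats it: A:8>7 D:10>7)
P1→{A,D} P2→{P,S}

Remaining: P1:{A,D} P2:{P,S}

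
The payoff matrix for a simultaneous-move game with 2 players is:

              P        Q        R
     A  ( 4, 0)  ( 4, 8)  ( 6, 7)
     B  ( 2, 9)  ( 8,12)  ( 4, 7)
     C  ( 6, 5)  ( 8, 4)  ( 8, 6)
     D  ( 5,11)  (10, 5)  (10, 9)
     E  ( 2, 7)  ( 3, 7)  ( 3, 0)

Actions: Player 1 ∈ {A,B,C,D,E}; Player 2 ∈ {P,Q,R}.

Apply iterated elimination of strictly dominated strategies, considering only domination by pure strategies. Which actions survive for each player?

P1 drop A (C beats it: P:6>4 Q:8>4 R:8>6)
P1 drop B (D beats it: P:5>2 Q:10>8 R:10>4)
P1 drop E (C beats it: P:6>2 Q:8>3 R:8>3)
P2 drop Q (P beats it: C:5>4 D:11>5)
P1→{C,D} P2→{P,R}

Remaining: P1:{C,D} P2:{P,R}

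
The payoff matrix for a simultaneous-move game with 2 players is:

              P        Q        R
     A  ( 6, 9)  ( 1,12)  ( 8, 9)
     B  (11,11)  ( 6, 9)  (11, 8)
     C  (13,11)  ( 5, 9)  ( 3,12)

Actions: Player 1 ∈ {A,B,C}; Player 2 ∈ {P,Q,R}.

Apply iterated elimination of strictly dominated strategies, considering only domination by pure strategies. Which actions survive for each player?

IESDS → P1:{B,C} P2:{P,R}

P1 drop A (B beats it: P:11>6 Q:6>1 R:11>8)
P2 drop Q (P beats it: B:11>9 C:11>9)
P1→{B,C} P2→{P,R}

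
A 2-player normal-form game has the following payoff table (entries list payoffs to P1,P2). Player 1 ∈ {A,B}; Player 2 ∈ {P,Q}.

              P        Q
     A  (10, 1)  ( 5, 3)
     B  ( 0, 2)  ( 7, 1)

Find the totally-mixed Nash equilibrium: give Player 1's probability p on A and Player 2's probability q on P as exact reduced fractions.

(p,q) = (1/3, 1/6)

P1 indiff ⇒ q·10+(1-q)·5 = q·0+(1-q)·7 ⇒ q(10) = (1-q)(2) ⇒ q = 1/6
P2 indiff ⇒ p·1+(1-p)·2 = p·3+(1-p)·1 ⇒ p(-2) = (1-p)(-1) ⇒ p = 1/3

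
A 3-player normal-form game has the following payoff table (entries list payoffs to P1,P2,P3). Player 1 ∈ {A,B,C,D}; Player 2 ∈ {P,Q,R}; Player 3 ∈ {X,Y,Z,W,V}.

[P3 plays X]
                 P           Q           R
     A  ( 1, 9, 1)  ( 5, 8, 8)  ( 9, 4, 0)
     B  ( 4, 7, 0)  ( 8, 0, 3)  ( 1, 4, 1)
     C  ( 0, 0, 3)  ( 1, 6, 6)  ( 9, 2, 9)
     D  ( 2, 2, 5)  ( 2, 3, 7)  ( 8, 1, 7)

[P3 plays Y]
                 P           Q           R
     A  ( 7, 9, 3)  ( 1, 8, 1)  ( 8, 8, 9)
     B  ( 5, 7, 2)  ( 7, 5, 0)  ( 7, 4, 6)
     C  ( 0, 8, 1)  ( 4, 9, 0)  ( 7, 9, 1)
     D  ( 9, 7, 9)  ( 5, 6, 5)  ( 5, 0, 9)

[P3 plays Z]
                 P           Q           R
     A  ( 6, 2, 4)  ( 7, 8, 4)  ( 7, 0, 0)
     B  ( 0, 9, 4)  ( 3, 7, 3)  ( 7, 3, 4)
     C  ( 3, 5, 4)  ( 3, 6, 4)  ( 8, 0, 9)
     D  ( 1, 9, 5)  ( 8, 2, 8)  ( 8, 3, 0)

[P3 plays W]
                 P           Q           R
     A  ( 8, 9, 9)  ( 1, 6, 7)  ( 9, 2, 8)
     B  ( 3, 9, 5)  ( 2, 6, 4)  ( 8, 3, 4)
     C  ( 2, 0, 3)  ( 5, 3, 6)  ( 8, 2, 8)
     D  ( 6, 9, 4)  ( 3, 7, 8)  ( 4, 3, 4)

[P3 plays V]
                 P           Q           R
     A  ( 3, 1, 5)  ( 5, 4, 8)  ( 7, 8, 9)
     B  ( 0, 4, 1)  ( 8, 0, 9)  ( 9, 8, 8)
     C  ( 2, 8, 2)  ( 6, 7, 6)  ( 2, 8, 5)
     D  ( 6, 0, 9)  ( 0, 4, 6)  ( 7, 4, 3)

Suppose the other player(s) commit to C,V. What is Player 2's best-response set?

P2 best: {P,R}

u_2(P vs C,V) = 8
u_2(Q vs C,V) = 7
u_2(R vs C,V) = 8
max payoff 8 at {P,R}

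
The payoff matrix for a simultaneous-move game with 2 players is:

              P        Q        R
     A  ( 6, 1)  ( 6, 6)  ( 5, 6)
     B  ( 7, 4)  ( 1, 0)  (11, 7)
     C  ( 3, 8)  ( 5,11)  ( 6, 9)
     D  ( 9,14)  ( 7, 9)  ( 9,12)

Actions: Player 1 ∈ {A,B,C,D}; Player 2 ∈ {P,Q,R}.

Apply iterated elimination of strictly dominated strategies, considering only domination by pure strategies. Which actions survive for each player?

P1 drop A (D beats it: P:9>6 Q:7>6 R:9>5)
P1 drop C (D beats it: P:9>3 Q:7>5 R:9>6)
P2 drop Q (P beats it: B:4>0 D:14>9)
P1→{B,D} P2→{P,R}

Remaining: P1:{B,D} P2:{P,R}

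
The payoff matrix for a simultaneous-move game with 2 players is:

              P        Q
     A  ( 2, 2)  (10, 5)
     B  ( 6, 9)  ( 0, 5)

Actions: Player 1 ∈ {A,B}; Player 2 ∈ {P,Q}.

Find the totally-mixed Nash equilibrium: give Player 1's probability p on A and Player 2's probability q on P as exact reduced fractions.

(p,q) = (4/7, 5/7)

P1 indiff ⇒ q·2+(1-q)·10 = q·6+(1-q)·0 ⇒ q(-4) = (1-q)(-10) ⇒ q = 5/7
P2 indiff ⇒ p·2+(1-p)·9 = p·5+(1-p)·5 ⇒ p(-3) = (1-p)(-4) ⇒ p = 4/7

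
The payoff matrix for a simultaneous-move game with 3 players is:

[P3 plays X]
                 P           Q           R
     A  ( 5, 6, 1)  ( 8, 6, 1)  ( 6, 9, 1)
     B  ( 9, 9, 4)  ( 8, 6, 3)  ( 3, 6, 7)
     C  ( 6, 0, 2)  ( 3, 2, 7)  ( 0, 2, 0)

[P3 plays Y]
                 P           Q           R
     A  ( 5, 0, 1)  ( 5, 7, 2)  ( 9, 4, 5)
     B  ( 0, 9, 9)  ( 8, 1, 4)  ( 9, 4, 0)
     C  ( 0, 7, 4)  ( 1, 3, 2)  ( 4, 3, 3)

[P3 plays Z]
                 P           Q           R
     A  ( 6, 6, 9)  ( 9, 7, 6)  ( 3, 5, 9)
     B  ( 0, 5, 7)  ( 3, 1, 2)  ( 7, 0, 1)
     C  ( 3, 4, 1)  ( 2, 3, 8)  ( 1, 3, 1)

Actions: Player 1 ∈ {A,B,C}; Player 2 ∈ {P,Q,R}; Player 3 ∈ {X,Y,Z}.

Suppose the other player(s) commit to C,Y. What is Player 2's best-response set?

P2 best: {P}

u_2(P vs C,Y) = 7
u_2(Q vs C,Y) = 3
u_2(R vs C,Y) = 3
max payoff 7 at {P}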